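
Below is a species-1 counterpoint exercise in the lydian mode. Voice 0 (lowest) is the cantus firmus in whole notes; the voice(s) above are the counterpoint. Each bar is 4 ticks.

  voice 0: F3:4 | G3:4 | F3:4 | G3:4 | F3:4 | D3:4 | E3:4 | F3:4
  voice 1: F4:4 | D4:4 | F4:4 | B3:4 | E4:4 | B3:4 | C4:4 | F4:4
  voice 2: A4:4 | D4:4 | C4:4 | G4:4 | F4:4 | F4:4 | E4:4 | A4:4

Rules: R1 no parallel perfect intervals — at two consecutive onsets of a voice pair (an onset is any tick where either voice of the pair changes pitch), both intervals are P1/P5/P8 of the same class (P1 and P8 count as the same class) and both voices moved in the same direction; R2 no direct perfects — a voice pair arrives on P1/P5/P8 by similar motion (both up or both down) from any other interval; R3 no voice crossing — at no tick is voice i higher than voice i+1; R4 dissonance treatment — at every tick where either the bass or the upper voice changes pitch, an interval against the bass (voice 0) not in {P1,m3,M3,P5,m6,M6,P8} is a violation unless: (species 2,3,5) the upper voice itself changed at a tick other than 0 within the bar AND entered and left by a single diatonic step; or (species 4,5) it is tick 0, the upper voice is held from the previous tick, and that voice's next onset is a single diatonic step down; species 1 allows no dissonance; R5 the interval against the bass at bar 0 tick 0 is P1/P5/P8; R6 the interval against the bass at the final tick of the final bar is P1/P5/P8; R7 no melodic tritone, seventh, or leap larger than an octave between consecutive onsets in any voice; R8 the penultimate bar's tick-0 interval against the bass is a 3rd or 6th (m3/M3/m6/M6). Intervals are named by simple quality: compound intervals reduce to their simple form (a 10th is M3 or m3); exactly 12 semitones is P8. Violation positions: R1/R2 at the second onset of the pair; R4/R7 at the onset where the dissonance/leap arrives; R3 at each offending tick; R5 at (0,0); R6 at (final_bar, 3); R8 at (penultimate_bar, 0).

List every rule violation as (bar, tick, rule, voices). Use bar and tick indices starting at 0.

bar 0: v0=F3 v1=F4 v2=A4 downbeat M3
bar 1: v0=G3 v1=D4 v2=D4 downbeat P5
bar 2: v0=F3 v1=F4 v2=C4 downbeat P5
bar 3: v0=G3 v1=B3 v2=G4 downbeat P8
bar 4: v0=F3 v1=E4 v2=F4 downbeat P8
bar 5: v0=D3 v1=B3 v2=F4 downbeat m3
bar 6: v0=E3 v1=C4 v2=E4 downbeat P8
bar 7: v0=F3 v1=F4 v2=A4 downbeat M3
  -> R5 @ bar 0 tick 0 v(0, 2): opens on M3
  -> R2 @ bar 1 tick 0 v(1, 2): F4/A4 M3 -> D4/D4 P1 similar
  -> R1 @ bar 2 tick 0 v(0, 2): G3/D4 P5 -> F3/C4 P5 similar
  -> R3 @ bar 2 tick 0 v(1, 2): F4 above C4
  -> R3 @ bar 2 tick 1 v(1, 2): F4 above C4
  -> R3 @ bar 2 tick 2 v(1, 2): F4 above C4
  -> R3 @ bar 2 tick 3 v(1, 2): F4 above C4
  -> R2 @ bar 3 tick 0 v(0, 2): F3/C4 P5 -> G3/G4 P8 similar
  -> R7 @ bar 3 tick 0 v(1,): F4->B3 leap 6st
  -> R1 @ bar 4 tick 0 v(0, 2): G3/G4 P8 -> F3/F4 P8 similar
  -> R4 @ bar 4 tick 0 v(0, 1): F3/E4 M7 untreated
  -> R8 @ bar 6 tick 0 v(0, 2): penult P8 not 3rd/6th
  -> R2 @ bar 7 tick 0 v(0, 1): E3/C4 m6 -> F3/F4 P8 similar
  -> R6 @ bar 7 tick 3 v(0, 2): closes on M3

(0, 0, R5, (0, 2))
(1, 0, R2, (1, 2))
(2, 0, R1, (0, 2))
(2, 0, R3, (1, 2))
(2, 1, R3, (1, 2))
(2, 2, R3, (1, 2))
(2, 3, R3, (1, 2))
(3, 0, R2, (0, 2))
(3, 0, R7, (1,))
(4, 0, R1, (0, 2))
(4, 0, R4, (0, 1))
(6, 0, R8, (0, 2))
(7, 0, R2, (0, 1))
(7, 3, R6, (0, 2))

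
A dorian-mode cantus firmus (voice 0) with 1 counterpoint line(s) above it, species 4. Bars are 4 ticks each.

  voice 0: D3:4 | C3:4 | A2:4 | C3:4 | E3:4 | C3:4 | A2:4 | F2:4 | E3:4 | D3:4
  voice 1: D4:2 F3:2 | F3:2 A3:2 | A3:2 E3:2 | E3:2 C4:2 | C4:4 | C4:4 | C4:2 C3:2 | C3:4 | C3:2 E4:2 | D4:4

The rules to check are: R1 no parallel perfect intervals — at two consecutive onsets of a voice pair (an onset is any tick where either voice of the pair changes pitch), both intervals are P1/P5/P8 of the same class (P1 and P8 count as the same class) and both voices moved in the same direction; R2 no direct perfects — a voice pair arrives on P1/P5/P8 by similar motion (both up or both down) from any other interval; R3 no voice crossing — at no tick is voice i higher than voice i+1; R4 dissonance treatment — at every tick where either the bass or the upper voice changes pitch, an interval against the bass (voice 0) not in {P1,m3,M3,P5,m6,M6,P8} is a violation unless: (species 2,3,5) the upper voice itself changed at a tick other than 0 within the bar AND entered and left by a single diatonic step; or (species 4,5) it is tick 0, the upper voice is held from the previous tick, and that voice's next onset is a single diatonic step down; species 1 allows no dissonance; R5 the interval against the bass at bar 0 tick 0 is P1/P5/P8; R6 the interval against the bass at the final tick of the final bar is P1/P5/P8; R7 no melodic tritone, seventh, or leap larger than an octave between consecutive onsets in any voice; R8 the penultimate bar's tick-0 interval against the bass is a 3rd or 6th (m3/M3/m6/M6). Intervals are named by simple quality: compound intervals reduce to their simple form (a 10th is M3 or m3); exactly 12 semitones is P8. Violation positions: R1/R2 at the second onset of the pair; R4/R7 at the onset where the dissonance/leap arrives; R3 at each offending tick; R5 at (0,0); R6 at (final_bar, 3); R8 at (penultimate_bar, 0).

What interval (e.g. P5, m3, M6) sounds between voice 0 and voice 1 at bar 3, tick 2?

voice 0=C3 voice 1=C4 -> P8

P8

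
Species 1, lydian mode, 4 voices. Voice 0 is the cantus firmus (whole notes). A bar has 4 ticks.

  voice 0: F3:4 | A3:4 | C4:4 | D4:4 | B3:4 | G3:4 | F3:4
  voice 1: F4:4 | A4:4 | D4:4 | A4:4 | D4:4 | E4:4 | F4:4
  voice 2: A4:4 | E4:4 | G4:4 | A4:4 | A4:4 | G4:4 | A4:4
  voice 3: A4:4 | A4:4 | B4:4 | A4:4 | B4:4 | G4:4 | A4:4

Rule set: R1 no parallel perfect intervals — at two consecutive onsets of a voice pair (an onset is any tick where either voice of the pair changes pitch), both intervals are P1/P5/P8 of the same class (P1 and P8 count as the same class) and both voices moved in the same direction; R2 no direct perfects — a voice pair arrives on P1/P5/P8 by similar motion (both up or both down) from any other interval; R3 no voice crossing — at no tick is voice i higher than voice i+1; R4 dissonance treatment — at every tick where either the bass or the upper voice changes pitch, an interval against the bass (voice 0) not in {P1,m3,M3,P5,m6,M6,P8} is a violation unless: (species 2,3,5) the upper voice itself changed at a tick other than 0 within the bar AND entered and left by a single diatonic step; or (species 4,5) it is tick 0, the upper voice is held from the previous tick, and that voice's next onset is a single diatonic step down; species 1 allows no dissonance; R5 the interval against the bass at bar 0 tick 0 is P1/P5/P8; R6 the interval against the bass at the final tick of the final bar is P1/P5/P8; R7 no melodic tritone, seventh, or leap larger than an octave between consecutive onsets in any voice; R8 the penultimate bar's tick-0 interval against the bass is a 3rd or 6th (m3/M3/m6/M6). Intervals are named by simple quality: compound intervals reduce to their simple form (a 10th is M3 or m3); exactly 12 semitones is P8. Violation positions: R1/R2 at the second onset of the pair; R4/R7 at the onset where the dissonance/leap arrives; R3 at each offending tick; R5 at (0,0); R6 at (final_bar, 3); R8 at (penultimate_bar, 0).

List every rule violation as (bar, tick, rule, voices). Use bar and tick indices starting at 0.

(0, 0, R5, (0, 2))
(0, 0, R5, (0, 3))
(1, 0, R1, (0, 1))
(1, 0, R3, (1, 2))
(1, 1, R3, (1, 2))
(1, 2, R3, (1, 2))
(1, 3, R3, (1, 2))
(2, 0, R1, (0, 2))
(2, 0, R4, (0, 1))
(2, 0, R4, (0, 3))
(3, 0, R1, (0, 2))
(3, 0, R2, (0, 1))
(3, 0, R2, (1, 2))
(4, 0, R4, (0, 2))
(5, 0, R1, (0, 3))
(5, 0, R2, (0, 2))
(5, 0, R2, (2, 3))
(5, 0, R8, (0, 2))
(5, 0, R8, (0, 3))
(6, 0, R1, (2, 3))
(6, 3, R6, (0, 2))
(6, 3, R6, (0, 3))

bar 0: v0=F3 v1=F4 v2=A4 v3=A4 downbeat M3
bar 1: v0=A3 v1=A4 v2=E4 v3=A4 downbeat P8
bar 2: v0=C4 v1=D4 v2=G4 v3=B4 downbeat M7
bar 3: v0=D4 v1=A4 v2=A4 v3=A4 downbeat P5
bar 4: v0=B3 v1=D4 v2=A4 v3=B4 downbeat P8
bar 5: v0=G3 v1=E4 v2=G4 v3=G4 downbeat P8
bar 6: v0=F3 v1=F4 v2=A4 v3=A4 downbeat M3
  -> R5 @ bar 0 tick 0 v(0, 2): opens on M3
  -> R5 @ bar 0 tick 0 v(0, 3): opens on M3
  -> R1 @ bar 1 tick 0 v(0, 1): F3/F4 P8 -> A3/A4 P8 similar
  -> R3 @ bar 1 tick 0 v(1, 2): A4 above E4
  -> R3 @ bar 1 tick 1 v(1, 2): A4 above E4
  -> R3 @ bar 1 tick 2 v(1, 2): A4 above E4
  -> R3 @ bar 1 tick 3 v(1, 2): A4 above E4
  -> R1 @ bar 2 tick 0 v(0, 2): A3/E4 P5 -> C4/G4 P5 similar
  -> R4 @ bar 2 tick 0 v(0, 1): C4/D4 M2 untreated
  -> R4 @ bar 2 tick 0 v(0, 3): C4/B4 M7 untreated
  -> R1 @ bar 3 tick 0 v(0, 2): C4/G4 P5 -> D4/A4 P5 similar
  -> R2 @ bar 3 tick 0 v(0, 1): C4/D4 M2 -> D4/A4 P5 similar
  -> R2 @ bar 3 tick 0 v(1, 2): D4/G4 P4 -> A4/A4 P1 similar
  -> R4 @ bar 4 tick 0 v(0, 2): B3/A4 m7 untreated
  -> R1 @ bar 5 tick 0 v(0, 3): B3/B4 P8 -> G3/G4 P8 similar
  -> R2 @ bar 5 tick 0 v(0, 2): B3/A4 m7 -> G3/G4 P8 similar
  -> R2 @ bar 5 tick 0 v(2, 3): A4/B4 M2 -> G4/G4 P1 similar
  -> R8 @ bar 5 tick 0 v(0, 2): penult P8 not 3rd/6th
  -> R8 @ bar 5 tick 0 v(0, 3): penult P8 not 3rd/6th
  -> R1 @ bar 6 tick 0 v(2, 3): G4/G4 P1 -> A4/A4 P1 similar
  -> R6 @ bar 6 tick 3 v(0, 2): closes on M3
  -> R6 @ bar 6 tick 3 v(0, 3): closes on M3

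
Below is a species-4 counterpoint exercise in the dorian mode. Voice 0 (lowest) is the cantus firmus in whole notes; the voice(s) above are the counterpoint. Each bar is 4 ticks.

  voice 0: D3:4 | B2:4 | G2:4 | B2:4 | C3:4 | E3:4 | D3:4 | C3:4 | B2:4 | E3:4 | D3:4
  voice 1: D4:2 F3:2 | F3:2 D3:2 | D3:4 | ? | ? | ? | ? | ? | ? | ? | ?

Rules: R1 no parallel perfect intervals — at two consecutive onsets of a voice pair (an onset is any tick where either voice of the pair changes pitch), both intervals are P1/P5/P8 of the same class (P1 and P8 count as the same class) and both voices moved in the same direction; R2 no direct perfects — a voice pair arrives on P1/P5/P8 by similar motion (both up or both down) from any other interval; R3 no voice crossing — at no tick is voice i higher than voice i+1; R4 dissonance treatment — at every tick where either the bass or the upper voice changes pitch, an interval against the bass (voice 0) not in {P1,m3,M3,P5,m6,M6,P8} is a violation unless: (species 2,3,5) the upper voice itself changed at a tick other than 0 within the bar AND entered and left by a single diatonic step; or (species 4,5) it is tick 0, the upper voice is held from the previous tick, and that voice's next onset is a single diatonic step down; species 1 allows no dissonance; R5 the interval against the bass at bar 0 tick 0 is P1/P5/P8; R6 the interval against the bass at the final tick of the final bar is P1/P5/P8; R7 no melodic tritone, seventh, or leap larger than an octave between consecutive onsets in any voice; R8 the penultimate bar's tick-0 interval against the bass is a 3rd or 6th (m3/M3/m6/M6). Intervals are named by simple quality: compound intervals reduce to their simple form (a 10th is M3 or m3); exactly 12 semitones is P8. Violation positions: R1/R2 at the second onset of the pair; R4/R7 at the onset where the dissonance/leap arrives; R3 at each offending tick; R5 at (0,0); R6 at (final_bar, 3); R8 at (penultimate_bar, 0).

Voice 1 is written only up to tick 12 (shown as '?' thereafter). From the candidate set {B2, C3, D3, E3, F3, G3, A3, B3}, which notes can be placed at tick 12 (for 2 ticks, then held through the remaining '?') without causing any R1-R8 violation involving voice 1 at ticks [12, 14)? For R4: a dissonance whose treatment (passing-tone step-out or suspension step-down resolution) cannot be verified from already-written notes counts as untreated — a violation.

B2: legal
C3: violates R4
D3: legal
E3: violates R4
F3: violates R4
G3: legal
A3: violates R4
B3: violates R2

{B2, D3, G3}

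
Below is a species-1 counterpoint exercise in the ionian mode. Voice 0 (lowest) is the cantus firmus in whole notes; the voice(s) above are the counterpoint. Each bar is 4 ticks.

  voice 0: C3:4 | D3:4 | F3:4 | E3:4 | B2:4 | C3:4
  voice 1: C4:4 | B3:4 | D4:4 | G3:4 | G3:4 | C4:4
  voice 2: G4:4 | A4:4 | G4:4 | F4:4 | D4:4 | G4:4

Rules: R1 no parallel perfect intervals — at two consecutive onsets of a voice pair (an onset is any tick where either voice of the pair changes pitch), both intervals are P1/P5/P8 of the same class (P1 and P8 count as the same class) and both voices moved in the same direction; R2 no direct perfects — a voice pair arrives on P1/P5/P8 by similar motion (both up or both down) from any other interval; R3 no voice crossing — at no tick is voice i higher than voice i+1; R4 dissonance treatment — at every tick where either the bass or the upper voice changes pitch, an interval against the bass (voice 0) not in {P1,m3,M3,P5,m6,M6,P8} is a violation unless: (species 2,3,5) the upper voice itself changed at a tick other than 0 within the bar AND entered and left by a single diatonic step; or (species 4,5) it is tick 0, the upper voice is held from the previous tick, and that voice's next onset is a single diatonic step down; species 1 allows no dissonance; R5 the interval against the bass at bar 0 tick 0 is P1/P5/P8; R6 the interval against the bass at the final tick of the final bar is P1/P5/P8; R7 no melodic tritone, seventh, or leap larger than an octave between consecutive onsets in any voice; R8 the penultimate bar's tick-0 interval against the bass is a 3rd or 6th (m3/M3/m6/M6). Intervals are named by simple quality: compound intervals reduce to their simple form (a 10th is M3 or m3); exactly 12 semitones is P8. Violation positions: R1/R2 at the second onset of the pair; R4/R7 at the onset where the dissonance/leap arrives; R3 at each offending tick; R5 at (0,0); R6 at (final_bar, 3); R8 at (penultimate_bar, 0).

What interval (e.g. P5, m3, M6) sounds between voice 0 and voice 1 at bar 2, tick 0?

voice 0=F3 voice 1=D4 -> M6

M6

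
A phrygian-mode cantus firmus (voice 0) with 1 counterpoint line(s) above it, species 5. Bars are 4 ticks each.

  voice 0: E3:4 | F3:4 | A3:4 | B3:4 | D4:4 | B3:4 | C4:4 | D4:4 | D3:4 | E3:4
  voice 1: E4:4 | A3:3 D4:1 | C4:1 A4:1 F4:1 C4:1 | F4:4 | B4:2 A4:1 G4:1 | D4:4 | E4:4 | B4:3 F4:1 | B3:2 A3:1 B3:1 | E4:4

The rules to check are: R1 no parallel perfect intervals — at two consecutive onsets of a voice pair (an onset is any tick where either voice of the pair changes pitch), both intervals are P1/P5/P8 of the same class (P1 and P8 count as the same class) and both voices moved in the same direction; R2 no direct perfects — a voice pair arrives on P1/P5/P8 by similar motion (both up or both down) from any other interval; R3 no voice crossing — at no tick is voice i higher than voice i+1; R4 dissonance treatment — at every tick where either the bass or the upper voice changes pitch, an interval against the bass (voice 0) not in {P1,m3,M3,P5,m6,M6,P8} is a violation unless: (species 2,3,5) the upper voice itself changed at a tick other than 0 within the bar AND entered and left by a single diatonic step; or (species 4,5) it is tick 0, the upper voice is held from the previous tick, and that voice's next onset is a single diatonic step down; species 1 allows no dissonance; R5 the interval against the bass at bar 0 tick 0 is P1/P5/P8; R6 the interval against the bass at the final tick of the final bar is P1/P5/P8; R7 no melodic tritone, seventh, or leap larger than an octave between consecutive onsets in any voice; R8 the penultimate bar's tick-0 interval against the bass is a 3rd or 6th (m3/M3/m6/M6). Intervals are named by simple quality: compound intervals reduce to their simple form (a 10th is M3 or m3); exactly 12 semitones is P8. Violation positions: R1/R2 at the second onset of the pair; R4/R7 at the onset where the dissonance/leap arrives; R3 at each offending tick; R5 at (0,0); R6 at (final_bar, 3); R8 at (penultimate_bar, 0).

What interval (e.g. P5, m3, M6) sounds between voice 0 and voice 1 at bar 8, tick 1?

M6

voice 0=D3 voice 1=B3 -> M6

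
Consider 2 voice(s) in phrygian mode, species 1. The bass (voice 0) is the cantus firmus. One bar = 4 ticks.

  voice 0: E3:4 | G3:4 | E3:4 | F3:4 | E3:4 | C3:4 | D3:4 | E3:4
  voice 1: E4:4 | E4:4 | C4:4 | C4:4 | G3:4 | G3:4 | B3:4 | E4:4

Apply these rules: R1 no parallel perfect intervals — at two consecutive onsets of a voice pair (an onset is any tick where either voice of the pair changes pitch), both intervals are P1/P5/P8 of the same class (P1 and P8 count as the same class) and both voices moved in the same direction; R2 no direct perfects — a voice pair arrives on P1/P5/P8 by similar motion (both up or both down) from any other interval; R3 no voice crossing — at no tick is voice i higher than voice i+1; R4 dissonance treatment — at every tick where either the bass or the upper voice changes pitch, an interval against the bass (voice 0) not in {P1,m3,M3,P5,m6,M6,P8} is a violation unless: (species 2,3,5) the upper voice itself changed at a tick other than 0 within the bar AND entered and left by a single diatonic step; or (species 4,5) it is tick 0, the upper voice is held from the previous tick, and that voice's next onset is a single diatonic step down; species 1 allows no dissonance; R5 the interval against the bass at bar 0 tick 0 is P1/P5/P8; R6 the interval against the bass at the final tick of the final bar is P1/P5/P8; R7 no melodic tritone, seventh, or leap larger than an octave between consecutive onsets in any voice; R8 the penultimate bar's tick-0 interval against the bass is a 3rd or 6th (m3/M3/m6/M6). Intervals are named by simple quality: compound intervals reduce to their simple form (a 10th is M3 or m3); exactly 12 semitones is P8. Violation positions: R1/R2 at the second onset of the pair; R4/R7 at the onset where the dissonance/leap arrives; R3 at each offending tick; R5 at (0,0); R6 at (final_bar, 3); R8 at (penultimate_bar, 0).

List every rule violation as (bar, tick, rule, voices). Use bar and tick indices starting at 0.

(7, 0, R2, (0, 1))

bar 0: v0=E3 v1=E4 downbeat P8
bar 1: v0=G3 v1=E4 downbeat M6
bar 2: v0=E3 v1=C4 downbeat m6
bar 3: v0=F3 v1=C4 downbeat P5
bar 4: v0=E3 v1=G3 downbeat m3
bar 5: v0=C3 v1=G3 downbeat P5
bar 6: v0=D3 v1=B3 downbeat M6
bar 7: v0=E3 v1=E4 downbeat P8
  -> R2 @ bar 7 tick 0 v(0, 1): D3/B3 M6 -> E3/E4 P8 similar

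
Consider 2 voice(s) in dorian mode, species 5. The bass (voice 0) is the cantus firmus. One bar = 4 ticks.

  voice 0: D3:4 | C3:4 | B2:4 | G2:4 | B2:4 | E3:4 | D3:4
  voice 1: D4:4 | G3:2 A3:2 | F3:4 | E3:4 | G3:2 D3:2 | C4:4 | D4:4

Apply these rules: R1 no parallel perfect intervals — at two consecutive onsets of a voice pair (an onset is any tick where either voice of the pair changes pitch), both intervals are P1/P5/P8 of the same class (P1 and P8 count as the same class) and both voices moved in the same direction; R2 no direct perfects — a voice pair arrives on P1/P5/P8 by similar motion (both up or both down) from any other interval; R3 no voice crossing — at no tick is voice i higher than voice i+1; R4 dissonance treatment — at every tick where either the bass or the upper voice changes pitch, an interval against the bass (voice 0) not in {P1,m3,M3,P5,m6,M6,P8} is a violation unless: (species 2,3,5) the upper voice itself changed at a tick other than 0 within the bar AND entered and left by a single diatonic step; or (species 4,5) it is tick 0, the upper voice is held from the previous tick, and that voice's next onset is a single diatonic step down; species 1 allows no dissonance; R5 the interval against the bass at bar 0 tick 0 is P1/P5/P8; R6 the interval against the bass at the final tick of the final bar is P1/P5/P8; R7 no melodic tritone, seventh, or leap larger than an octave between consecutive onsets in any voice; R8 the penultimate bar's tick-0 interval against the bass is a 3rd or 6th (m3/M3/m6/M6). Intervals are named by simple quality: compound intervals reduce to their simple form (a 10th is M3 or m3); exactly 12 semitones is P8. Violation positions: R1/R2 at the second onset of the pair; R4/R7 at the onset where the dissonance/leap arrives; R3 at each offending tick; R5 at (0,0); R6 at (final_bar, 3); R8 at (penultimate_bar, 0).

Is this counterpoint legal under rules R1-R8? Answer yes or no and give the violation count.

No (3 violations)

bar 0: v0=D3 v1=D4 (P8)
bar 1: v0=C3 v1=G3 (P5)
bar 2: v0=B2 v1=F3 (TT)
bar 3: v0=G2 v1=E3 (M6)
bar 4: v0=B2 v1=G3 (m6)
bar 5: v0=E3 v1=C4 (m6)
bar 6: v0=D3 v1=D4 (P8)
  R2 @ bar1.0: D3/D4 P8 -> C3/G3 P5 similar
  R4 @ bar2.0: B2/F3 TT untreated
  R7 @ bar5.0: D3->C4 leap 10st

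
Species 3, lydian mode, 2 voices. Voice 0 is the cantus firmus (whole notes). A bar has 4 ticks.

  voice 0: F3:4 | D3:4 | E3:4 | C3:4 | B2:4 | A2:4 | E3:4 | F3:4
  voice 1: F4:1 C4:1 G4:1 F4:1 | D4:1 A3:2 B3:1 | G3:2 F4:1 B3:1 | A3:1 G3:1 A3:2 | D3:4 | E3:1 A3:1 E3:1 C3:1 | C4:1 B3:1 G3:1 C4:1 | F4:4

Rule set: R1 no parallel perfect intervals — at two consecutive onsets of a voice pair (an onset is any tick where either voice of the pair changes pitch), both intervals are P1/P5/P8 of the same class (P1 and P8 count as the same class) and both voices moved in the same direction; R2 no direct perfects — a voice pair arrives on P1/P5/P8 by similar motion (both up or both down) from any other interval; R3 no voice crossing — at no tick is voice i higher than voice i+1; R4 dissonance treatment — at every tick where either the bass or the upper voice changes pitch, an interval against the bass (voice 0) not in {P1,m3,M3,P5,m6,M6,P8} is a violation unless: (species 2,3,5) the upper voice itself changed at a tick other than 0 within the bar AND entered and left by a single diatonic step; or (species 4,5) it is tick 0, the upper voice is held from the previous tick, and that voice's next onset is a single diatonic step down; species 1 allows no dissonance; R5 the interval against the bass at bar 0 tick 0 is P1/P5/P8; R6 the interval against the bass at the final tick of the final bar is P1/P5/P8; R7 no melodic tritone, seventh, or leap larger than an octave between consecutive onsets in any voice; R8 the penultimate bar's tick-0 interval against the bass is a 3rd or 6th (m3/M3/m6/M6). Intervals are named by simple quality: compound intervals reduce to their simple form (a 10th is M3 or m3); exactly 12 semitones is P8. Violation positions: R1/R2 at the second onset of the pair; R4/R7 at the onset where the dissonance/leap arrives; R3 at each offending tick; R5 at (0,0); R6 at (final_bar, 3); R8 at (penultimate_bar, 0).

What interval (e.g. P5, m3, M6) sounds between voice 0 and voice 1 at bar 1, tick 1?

P5

voice 0=D3 voice 1=A3 -> P5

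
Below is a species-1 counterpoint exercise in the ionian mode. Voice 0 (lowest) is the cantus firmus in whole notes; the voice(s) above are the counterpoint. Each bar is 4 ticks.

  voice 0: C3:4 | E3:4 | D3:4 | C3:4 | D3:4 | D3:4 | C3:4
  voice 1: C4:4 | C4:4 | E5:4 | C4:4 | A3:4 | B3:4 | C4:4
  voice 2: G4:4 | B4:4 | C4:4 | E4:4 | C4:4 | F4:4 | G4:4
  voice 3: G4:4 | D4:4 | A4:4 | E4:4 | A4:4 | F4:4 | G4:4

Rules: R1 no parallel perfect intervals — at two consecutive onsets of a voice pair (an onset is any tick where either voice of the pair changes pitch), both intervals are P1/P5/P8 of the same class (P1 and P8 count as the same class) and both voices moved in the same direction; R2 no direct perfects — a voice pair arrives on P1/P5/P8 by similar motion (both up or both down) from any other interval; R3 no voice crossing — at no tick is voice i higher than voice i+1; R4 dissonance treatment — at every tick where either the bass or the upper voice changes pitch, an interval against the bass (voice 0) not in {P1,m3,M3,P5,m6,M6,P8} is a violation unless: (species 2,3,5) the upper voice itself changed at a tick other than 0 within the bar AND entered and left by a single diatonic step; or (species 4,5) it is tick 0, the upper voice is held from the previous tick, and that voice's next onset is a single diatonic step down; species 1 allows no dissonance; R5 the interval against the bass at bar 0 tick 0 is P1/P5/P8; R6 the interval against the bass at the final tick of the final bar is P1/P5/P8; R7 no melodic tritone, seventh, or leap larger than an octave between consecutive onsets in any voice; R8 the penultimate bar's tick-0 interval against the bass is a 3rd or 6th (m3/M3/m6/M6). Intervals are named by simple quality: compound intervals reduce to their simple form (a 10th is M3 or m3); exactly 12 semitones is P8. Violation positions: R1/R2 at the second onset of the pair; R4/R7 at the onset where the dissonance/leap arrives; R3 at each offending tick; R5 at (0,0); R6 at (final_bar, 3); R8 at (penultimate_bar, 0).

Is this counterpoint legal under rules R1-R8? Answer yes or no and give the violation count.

bar 0: v0=C3 v1=C4 v2=G4 v3=G4 (P5)
bar 1: v0=E3 v1=C4 v2=B4 v3=D4 (m7)
bar 2: v0=D3 v1=E5 v2=C4 v3=A4 (P5)
bar 3: v0=C3 v1=C4 v2=E4 v3=E4 (M3)
bar 4: v0=D3 v1=A3 v2=C4 v3=A4 (P5)
bar 5: v0=D3 v1=B3 v2=F4 v3=F4 (m3)
bar 6: v0=C3 v1=C4 v2=G4 v3=G4 (P5)
  R1 @ bar1.0: C3/G4 P5 -> E3/B4 P5 similar
  R3 @ bar1.0: B4 above D4
  R4 @ bar1.0: E3/D4 m7 untreated
  R3 @ bar1.1: B4 above D4
  R3 @ bar1.2: B4 above D4
  R3 @ bar1.3: B4 above D4
  R2 @ bar2.0: C4/D4 M2 -> E5/A4 P5 similar
  R3 @ bar2.0: E5 above C4
  R4 @ bar2.0: D3/E5 M2 untreated
  R4 @ bar2.0: D3/C4 m7 untreated
  R7 @ bar2.0: C4->E5 leap 16st
  R7 @ bar2.0: B4->C4 leap 11st
  R3 @ bar2.1: E5 above C4
  R3 @ bar2.2: E5 above C4
  R3 @ bar2.3: E5 above C4
  R2 @ bar3.0: D3/E5 M2 -> C3/C4 P8 similar
  R7 @ bar3.0: E5->C4 leap 16st
  R2 @ bar4.0: C3/E4 M3 -> D3/A4 P5 similar
  R4 @ bar4.0: D3/C4 m7 untreated
  R1 @ bar6.0: F4/F4 P1 -> G4/G4 P1 similar
  R2 @ bar6.0: B3/F4 TT -> C4/G4 P5 similar
  R2 @ bar6.0: B3/F4 TT -> C4/G4 P5 similar

No (22 violations)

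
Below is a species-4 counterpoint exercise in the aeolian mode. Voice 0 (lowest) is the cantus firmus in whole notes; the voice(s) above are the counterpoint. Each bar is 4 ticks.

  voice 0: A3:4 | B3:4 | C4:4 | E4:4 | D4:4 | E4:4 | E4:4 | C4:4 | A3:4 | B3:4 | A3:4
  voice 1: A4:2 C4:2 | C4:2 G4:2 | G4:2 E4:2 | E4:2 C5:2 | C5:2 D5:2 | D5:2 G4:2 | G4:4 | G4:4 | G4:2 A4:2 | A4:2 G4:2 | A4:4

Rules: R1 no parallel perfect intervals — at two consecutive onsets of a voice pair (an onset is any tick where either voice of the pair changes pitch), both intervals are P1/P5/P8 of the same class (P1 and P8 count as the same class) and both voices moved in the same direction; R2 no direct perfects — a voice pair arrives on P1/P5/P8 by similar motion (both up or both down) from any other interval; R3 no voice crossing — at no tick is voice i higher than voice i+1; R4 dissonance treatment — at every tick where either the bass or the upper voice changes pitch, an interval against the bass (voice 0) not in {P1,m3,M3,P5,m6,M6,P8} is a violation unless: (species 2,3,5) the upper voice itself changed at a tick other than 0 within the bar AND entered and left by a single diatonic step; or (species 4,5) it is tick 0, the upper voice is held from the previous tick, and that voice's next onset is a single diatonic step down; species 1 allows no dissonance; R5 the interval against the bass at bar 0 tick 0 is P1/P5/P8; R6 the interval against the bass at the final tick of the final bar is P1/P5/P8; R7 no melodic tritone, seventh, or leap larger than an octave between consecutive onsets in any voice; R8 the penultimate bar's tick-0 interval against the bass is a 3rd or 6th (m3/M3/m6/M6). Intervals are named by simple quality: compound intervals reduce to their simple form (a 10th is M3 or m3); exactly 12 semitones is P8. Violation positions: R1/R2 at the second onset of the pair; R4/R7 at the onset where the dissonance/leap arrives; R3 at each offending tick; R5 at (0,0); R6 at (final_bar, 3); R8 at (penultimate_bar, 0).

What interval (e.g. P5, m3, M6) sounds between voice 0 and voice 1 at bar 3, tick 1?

voice 0=E4 voice 1=E4 -> P1

P1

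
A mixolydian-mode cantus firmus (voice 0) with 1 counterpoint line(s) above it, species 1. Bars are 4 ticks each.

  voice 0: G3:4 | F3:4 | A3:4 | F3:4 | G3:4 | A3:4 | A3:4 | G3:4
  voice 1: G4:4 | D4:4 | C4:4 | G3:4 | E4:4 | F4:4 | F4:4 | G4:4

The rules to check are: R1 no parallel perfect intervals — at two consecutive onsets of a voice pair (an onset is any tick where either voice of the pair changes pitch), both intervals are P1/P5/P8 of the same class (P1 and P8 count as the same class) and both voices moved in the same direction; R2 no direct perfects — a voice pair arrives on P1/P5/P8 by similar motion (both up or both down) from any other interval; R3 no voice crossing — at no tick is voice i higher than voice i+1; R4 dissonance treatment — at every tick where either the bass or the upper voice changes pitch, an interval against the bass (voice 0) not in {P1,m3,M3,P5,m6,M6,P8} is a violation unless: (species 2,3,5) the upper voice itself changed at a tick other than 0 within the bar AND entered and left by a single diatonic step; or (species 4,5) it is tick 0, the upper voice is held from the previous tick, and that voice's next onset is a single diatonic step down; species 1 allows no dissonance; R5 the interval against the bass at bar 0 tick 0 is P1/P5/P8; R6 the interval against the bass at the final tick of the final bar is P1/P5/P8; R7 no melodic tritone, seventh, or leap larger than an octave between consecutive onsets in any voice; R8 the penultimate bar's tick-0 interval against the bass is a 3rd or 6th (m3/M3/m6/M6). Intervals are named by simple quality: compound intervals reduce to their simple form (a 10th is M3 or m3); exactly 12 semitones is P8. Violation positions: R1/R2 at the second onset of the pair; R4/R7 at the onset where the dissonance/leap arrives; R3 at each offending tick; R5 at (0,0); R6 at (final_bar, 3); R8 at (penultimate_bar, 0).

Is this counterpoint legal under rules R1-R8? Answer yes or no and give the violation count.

No (1 violations)

bar 0: v0=G3 v1=G4 (P8)
bar 1: v0=F3 v1=D4 (M6)
bar 2: v0=A3 v1=C4 (m3)
bar 3: v0=F3 v1=G3 (M2)
bar 4: v0=G3 v1=E4 (M6)
bar 5: v0=A3 v1=F4 (m6)
bar 6: v0=A3 v1=F4 (m6)
bar 7: v0=G3 v1=G4 (P8)
  R4 @ bar3.0: F3/G3 M2 untreated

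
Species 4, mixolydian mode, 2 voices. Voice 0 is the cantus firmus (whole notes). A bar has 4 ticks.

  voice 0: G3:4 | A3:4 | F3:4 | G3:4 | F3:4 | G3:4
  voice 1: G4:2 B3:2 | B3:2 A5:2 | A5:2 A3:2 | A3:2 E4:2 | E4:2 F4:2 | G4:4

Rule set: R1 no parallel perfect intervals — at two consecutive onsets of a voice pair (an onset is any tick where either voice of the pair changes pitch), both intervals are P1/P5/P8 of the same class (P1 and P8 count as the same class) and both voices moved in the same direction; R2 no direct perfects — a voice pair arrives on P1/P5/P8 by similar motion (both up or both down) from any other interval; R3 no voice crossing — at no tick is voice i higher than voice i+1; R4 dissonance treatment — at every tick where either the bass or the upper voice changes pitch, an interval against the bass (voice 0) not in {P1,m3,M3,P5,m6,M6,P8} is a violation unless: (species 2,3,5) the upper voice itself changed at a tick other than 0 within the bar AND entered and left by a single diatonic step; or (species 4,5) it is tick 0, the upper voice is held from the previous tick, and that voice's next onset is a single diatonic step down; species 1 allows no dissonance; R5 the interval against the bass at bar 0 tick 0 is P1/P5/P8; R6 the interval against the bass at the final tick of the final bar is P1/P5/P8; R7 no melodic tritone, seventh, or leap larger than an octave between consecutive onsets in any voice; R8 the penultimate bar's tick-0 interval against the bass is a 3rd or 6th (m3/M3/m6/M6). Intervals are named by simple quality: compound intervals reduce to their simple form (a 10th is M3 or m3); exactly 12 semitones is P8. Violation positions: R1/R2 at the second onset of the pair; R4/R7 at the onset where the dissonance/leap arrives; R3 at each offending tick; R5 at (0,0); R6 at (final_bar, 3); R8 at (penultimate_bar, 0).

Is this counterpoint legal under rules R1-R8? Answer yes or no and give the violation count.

bar 0: v0=G3 v1=G4 (P8)
bar 1: v0=A3 v1=B3 (M2)
bar 2: v0=F3 v1=A5 (M3)
bar 3: v0=G3 v1=A3 (M2)
bar 4: v0=F3 v1=E4 (M7)
bar 5: v0=G3 v1=G4 (P8)
  R4 @ bar1.0: A3/B3 M2 untreated
  R7 @ bar1.2: B3->A5 leap 22st
  R7 @ bar2.2: A5->A3 leap 24st
  R4 @ bar3.0: G3/A3 M2 untreated
  R4 @ bar4.0: F3/E4 M7 untreated
  R8 @ bar4.0: penult M7 not 3rd/6th
  R1 @ bar5.0: F3/F4 P8 -> G3/G4 P8 similar

No (7 violations)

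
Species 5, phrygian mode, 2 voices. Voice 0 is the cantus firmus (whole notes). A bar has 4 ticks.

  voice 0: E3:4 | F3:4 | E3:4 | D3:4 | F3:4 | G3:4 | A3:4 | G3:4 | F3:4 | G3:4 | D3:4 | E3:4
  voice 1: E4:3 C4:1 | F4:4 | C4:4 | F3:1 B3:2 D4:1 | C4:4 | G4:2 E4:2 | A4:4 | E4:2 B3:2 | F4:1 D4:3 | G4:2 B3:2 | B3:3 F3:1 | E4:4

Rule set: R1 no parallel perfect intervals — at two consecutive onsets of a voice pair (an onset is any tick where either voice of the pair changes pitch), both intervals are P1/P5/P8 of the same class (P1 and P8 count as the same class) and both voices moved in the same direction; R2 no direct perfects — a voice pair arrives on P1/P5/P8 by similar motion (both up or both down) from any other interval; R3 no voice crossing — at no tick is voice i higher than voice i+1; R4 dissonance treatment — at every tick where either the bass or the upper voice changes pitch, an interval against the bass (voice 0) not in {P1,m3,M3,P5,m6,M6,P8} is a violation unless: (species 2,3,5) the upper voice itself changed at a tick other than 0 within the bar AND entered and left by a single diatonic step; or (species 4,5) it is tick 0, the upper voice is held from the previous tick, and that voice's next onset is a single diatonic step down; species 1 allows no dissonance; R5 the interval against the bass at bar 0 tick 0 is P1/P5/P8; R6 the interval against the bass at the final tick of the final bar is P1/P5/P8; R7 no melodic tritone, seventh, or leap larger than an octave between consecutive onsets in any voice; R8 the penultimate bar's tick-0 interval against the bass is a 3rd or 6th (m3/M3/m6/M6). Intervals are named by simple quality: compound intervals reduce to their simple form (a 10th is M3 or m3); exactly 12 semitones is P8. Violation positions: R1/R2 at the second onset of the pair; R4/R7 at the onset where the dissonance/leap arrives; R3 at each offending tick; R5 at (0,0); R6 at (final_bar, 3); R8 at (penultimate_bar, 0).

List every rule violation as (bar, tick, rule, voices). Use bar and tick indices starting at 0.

bar 0: v0=E3 v1=E4 downbeat P8
bar 1: v0=F3 v1=F4 downbeat P8
bar 2: v0=E3 v1=C4 downbeat m6
bar 3: v0=D3 v1=F3 downbeat m3
bar 4: v0=F3 v1=C4 downbeat P5
bar 5: v0=G3 v1=G4 downbeat P8
bar 6: v0=A3 v1=A4 downbeat P8
bar 7: v0=G3 v1=E4 downbeat M6
bar 8: v0=F3 v1=F4 downbeat P8
bar 9: v0=G3 v1=G4 downbeat P8
bar 10: v0=D3 v1=B3 downbeat M6
bar 11: v0=E3 v1=E4 downbeat P8
  -> R2 @ bar 1 tick 0 v(0, 1): E3/C4 m6 -> F3/F4 P8 similar
  -> R7 @ bar 3 tick 1 v(1,): F3->B3 leap 6st
  -> R2 @ bar 5 tick 0 v(0, 1): F3/C4 P5 -> G3/G4 P8 similar
  -> R2 @ bar 6 tick 0 v(0, 1): G3/E4 M6 -> A3/A4 P8 similar
  -> R7 @ bar 8 tick 0 v(1,): B3->F4 leap 6st
  -> R2 @ bar 9 tick 0 v(0, 1): F3/D4 M6 -> G3/G4 P8 similar
  -> R7 @ bar 10 tick 3 v(1,): B3->F3 leap 6st
  -> R2 @ bar 11 tick 0 v(0, 1): D3/F3 m3 -> E3/E4 P8 similar
  -> R7 @ bar 11 tick 0 v(1,): F3->E4 leap 11st

(1, 0, R2, (0, 1))
(3, 1, R7, (1,))
(5, 0, R2, (0, 1))
(6, 0, R2, (0, 1))
(8, 0, R7, (1,))
(9, 0, R2, (0, 1))
(10, 3, R7, (1,))
(11, 0, R2, (0, 1))
(11, 0, R7, (1,))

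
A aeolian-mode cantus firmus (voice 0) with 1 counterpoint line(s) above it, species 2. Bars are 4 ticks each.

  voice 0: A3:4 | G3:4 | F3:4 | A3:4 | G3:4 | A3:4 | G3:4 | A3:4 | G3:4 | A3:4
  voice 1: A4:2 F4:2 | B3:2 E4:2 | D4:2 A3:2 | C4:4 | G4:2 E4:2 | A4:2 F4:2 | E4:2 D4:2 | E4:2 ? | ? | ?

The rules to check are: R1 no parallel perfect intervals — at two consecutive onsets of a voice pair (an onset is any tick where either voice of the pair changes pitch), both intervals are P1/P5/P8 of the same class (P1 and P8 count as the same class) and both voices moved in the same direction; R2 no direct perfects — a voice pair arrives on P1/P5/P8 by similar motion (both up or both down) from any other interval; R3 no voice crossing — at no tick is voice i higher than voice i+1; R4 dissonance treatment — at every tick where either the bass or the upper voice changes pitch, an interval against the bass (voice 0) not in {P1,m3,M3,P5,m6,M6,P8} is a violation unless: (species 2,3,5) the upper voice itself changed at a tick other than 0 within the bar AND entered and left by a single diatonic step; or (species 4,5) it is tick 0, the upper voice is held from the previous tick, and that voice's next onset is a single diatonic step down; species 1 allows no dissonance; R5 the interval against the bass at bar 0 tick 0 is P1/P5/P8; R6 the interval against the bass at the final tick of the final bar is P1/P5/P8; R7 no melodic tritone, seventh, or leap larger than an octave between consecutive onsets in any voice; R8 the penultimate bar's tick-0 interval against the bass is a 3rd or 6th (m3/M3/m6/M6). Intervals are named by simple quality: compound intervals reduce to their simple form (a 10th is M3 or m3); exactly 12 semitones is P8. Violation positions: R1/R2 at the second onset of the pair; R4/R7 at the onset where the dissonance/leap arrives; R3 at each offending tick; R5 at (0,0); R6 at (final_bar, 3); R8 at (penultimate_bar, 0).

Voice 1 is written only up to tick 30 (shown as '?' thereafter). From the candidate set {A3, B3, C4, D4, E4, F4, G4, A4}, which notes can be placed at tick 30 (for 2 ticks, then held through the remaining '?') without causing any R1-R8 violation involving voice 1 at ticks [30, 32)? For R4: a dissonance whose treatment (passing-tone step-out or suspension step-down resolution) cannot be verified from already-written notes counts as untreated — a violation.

A3: legal
B3: violates R4
C4: legal
D4: violates R4
E4: legal
F4: legal
G4: violates R4
A4: legal

{A3, A4, C4, E4, F4}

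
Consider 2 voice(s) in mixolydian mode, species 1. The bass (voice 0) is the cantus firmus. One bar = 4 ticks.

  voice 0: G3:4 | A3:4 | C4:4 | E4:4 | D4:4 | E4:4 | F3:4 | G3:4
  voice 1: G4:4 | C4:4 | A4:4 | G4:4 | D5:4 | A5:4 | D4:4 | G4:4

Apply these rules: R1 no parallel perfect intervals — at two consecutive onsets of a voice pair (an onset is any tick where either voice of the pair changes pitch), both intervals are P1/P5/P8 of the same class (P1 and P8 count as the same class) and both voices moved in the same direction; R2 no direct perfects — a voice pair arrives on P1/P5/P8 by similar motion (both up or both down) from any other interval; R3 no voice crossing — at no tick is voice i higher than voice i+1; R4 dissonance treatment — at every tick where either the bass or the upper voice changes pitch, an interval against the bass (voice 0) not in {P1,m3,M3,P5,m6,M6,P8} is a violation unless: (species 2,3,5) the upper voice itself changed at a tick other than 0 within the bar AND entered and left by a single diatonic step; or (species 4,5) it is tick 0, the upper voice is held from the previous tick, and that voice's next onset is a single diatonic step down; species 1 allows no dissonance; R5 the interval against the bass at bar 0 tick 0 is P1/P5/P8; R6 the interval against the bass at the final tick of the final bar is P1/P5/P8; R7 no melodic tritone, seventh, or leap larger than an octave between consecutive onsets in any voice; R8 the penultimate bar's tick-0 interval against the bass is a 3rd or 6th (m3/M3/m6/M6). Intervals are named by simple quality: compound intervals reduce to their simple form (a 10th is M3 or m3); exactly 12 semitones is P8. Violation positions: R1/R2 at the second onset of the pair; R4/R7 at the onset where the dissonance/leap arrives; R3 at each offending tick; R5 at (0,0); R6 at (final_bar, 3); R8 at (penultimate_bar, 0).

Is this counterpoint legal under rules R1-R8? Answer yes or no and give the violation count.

bar 0: v0=G3 v1=G4 (P8)
bar 1: v0=A3 v1=C4 (m3)
bar 2: v0=C4 v1=A4 (M6)
bar 3: v0=E4 v1=G4 (m3)
bar 4: v0=D4 v1=D5 (P8)
bar 5: v0=E4 v1=A5 (P4)
bar 6: v0=F3 v1=D4 (M6)
bar 7: v0=G3 v1=G4 (P8)
  R4 @ bar5.0: E4/A5 P4 untreated
  R7 @ bar6.0: E4->F3 leap 11st
  R7 @ bar6.0: A5->D4 leap 19st
  R2 @ bar7.0: F3/D4 M6 -> G3/G4 P8 similar

No (4 violations)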